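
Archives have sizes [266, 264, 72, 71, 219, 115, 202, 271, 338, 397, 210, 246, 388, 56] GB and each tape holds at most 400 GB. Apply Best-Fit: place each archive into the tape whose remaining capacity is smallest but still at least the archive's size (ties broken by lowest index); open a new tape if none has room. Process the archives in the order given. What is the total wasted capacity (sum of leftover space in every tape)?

266 GB → tape 1 (remaining 134 GB)
264 GB → tape 2 (remaining 136 GB)
72 GB → tape 1 (remaining 62 GB)
71 GB → tape 2 (remaining 65 GB)
219 GB → tape 3 (remaining 181 GB)
115 GB → tape 3 (remaining 66 GB)
202 GB → tape 4 (remaining 198 GB)
271 GB → tape 5 (remaining 129 GB)
338 GB → tape 6 (remaining 62 GB)
397 GB → tape 7 (remaining 3 GB)
210 GB → tape 8 (remaining 190 GB)
246 GB → tape 9 (remaining 154 GB)
388 GB → tape 10 (remaining 12 GB)
56 GB → tape 1 (remaining 6 GB)
10 tapes × 400 GB = 4000 GB; used 3115 GB; unused 885 GB.

885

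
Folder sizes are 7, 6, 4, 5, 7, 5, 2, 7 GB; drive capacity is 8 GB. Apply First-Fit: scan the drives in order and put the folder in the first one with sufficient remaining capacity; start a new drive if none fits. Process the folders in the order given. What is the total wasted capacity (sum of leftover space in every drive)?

13

7 GB → drive 1 (remaining 1 GB)
6 GB → drive 2 (remaining 2 GB)
4 GB → drive 3 (remaining 4 GB)
5 GB → drive 4 (remaining 3 GB)
7 GB → drive 5 (remaining 1 GB)
5 GB → drive 6 (remaining 3 GB)
2 GB → drive 2 (remaining 0 GB)
7 GB → drive 7 (remaining 1 GB)
7 drives × 8 GB = 56 GB; used 43 GB; unused 13 GB.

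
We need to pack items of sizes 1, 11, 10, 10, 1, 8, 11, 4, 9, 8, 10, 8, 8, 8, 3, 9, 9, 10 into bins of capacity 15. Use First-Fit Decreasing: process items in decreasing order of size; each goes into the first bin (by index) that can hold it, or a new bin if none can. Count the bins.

14

Sorted descending: 11, 11, 10, 10, 10, 10, 9, 9, 9, 8, 8, 8, 8, 8, 4, 3, 1, 1.
bin 1: place 11, 4 left
bin 2: place 11, 4 left
bin 3: place 10, 5 left
bin 4: place 10, 5 left
bin 5: place 10, 5 left
bin 6: place 10, 5 left
bin 7: place 9, 6 left
bin 8: place 9, 6 left
bin 9: place 9, 6 left
bin 10: place 8, 7 left
bin 11: place 8, 7 left
bin 12: place 8, 7 left
bin 13: place 8, 7 left
bin 14: place 8, 7 left
bin 1: place 4, 0 left
bin 2: place 3, 1 left
bin 2: place 1, 0 left
bin 3: place 1, 4 left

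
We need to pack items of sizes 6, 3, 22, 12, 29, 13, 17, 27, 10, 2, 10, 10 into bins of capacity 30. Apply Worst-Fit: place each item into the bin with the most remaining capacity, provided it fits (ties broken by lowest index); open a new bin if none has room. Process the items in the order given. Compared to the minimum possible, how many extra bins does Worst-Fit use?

1

Worst-Fit: [6,3,12] [22] [29] [13,17] [27] [10,2,10] [10] → 7 bins.
Total size 161; any packing needs at least ⌈161/30⌉ = 6 bins.
An optimal packing achieves that bound: [29] [27,3] [22,6,2] [17,13] [12,10] [10,10] → 6 bins.
Excess: 7 − 6 = 1.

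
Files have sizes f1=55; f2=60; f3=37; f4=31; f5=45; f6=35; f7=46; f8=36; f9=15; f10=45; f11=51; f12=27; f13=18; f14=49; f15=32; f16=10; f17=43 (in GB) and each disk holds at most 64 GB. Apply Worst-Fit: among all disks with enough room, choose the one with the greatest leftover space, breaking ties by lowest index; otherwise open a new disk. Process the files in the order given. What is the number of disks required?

13

f1 (55 GB) → disk 1 (remaining 9 GB)
f2 (60 GB) → disk 2 (remaining 4 GB)
f3 (37 GB) → disk 3 (remaining 27 GB)
f4 (31 GB) → disk 4 (remaining 33 GB)
f5 (45 GB) → disk 5 (remaining 19 GB)
f6 (35 GB) → disk 6 (remaining 29 GB)
f7 (46 GB) → disk 7 (remaining 18 GB)
f8 (36 GB) → disk 8 (remaining 28 GB)
f9 (15 GB) → disk 4 (remaining 18 GB)
f10 (45 GB) → disk 9 (remaining 19 GB)
f11 (51 GB) → disk 10 (remaining 13 GB)
f12 (27 GB) → disk 6 (remaining 2 GB)
f13 (18 GB) → disk 8 (remaining 10 GB)
f14 (49 GB) → disk 11 (remaining 15 GB)
f15 (32 GB) → disk 12 (remaining 32 GB)
f16 (10 GB) → disk 12 (remaining 22 GB)
f17 (43 GB) → disk 13 (remaining 21 GB)
Final disks: [55] [60] [37] [31,15] [45] [35,27] [46] [36,18] [45] [51] [49] [32,10] [43].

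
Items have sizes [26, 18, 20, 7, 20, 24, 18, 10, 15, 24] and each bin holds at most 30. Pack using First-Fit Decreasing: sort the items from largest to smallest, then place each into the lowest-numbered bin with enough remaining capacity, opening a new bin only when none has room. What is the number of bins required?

Sorted descending: 26, 24, 24, 20, 20, 18, 18, 15, 10, 7.
Put 26 in bin 1; 4 remain.
Put 24 in bin 2; 6 remain.
Put 24 in bin 3; 6 remain.
Put 20 in bin 4; 10 remain.
Put 20 in bin 5; 10 remain.
Put 18 in bin 6; 12 remain.
Put 18 in bin 7; 12 remain.
Put 15 in bin 8; 15 remain.
Put 10 in bin 4; 0 remain.
Put 7 in bin 5; 3 remain.

8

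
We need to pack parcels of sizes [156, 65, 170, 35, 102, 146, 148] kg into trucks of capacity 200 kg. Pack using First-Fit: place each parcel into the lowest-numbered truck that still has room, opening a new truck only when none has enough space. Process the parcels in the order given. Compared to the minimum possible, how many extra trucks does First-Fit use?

First-Fit: [156,35] [65,102] [170] [146] [148] → 5 trucks.
Total size 822 kg; any packing needs at least ⌈822/200⌉ = 5 trucks.
So 5 is already optimal.

0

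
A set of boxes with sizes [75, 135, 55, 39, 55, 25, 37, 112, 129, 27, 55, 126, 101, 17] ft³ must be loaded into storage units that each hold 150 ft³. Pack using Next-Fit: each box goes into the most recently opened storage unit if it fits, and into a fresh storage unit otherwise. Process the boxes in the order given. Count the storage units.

storage unit 1: place 75 ft³, 75 ft³ left
storage unit 2: place 135 ft³, 15 ft³ left
storage unit 3: place 55 ft³, 95 ft³ left
storage unit 3: place 39 ft³, 56 ft³ left
storage unit 3: place 55 ft³, 1 ft³ left
storage unit 4: place 25 ft³, 125 ft³ left
storage unit 4: place 37 ft³, 88 ft³ left
storage unit 5: place 112 ft³, 38 ft³ left
storage unit 6: place 129 ft³, 21 ft³ left
storage unit 7: place 27 ft³, 123 ft³ left
storage unit 7: place 55 ft³, 68 ft³ left
storage unit 8: place 126 ft³, 24 ft³ left
storage unit 9: place 101 ft³, 49 ft³ left
storage unit 9: place 17 ft³, 32 ft³ left
Final storage units: [75] [135] [55,39,55] [25,37] [112] [129] [27,55] [126] [101,17].

9 storage units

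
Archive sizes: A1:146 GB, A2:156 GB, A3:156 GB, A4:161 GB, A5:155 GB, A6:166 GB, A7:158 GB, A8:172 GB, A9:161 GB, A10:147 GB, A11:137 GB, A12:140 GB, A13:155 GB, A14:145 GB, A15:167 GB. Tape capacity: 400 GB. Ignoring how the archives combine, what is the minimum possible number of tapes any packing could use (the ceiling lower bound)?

Total size = 146 + 156 + 156 + 161 + 155 + 166 + 158 + 172 + 161 + 147 + 137 + 140 + 155 + 145 + 167 = 2322 GB.
⌈2322 / 400⌉ = 6.

6 tapes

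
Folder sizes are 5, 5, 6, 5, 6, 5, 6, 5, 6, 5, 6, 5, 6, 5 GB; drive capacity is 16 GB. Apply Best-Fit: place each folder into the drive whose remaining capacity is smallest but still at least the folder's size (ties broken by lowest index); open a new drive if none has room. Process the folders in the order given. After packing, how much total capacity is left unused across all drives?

4

Put 5 GB in drive 1; 11 GB remain.
Put 5 GB in drive 1; 6 GB remain.
Put 6 GB in drive 1; 0 GB remain.
Put 5 GB in drive 2; 11 GB remain.
Put 6 GB in drive 2; 5 GB remain.
Put 5 GB in drive 2; 0 GB remain.
Put 6 GB in drive 3; 10 GB remain.
Put 5 GB in drive 3; 5 GB remain.
Put 6 GB in drive 4; 10 GB remain.
Put 5 GB in drive 3; 0 GB remain.
Put 6 GB in drive 4; 4 GB remain.
Put 5 GB in drive 5; 11 GB remain.
Put 6 GB in drive 5; 5 GB remain.
Put 5 GB in drive 5; 0 GB remain.
5 drives × 16 GB = 80 GB; used 76 GB; unused 4 GB.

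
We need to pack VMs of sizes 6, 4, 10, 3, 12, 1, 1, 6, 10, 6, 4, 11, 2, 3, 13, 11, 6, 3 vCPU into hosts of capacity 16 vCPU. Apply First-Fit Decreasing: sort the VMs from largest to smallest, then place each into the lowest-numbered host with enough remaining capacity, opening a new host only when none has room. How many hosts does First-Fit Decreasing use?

Sorted descending: 13, 12, 11, 11, 10, 10, 6, 6, 6, 6, 4, 4, 3, 3, 3, 2, 1, 1.
host 1: place 13 vCPU, 3 vCPU left
host 2: place 12 vCPU, 4 vCPU left
host 3: place 11 vCPU, 5 vCPU left
host 4: place 11 vCPU, 5 vCPU left
host 5: place 10 vCPU, 6 vCPU left
host 6: place 10 vCPU, 6 vCPU left
host 5: place 6 vCPU, 0 vCPU left
host 6: place 6 vCPU, 0 vCPU left
host 7: place 6 vCPU, 10 vCPU left
host 7: place 6 vCPU, 4 vCPU left
host 2: place 4 vCPU, 0 vCPU left
host 3: place 4 vCPU, 1 vCPU left
host 1: place 3 vCPU, 0 vCPU left
host 4: place 3 vCPU, 2 vCPU left
host 7: place 3 vCPU, 1 vCPU left
host 4: place 2 vCPU, 0 vCPU left
host 3: place 1 vCPU, 0 vCPU left
host 7: place 1 vCPU, 0 vCPU left

7 hosts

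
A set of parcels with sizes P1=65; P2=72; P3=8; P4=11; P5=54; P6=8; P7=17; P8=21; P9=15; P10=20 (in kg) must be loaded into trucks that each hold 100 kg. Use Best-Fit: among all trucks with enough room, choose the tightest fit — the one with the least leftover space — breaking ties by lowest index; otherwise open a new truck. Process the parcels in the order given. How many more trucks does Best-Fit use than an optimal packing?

Best-Fit: [65,17,15] [72,8,11,8] [54,21,20] → 3 trucks.
Total size 291 kg; any packing needs at least ⌈291/100⌉ = 3 trucks.
So 3 is already optimal.

0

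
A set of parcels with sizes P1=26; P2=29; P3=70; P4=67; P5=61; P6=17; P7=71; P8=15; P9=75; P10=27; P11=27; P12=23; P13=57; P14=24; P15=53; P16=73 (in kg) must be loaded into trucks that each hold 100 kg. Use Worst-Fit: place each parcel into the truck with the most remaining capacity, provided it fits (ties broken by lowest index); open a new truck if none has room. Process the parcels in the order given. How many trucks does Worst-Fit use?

9

Put P1 (26 kg) in truck 1; 74 kg remain.
Put P2 (29 kg) in truck 1; 45 kg remain.
Put P3 (70 kg) in truck 2; 30 kg remain.
Put P4 (67 kg) in truck 3; 33 kg remain.
Put P5 (61 kg) in truck 4; 39 kg remain.
Put P6 (17 kg) in truck 1; 28 kg remain.
Put P7 (71 kg) in truck 5; 29 kg remain.
Put P8 (15 kg) in truck 4; 24 kg remain.
Put P9 (75 kg) in truck 6; 25 kg remain.
Put P10 (27 kg) in truck 3; 6 kg remain.
Put P11 (27 kg) in truck 2; 3 kg remain.
Put P12 (23 kg) in truck 5; 6 kg remain.
Put P13 (57 kg) in truck 7; 43 kg remain.
Put P14 (24 kg) in truck 7; 19 kg remain.
Put P15 (53 kg) in truck 8; 47 kg remain.
Put P16 (73 kg) in truck 9; 27 kg remain.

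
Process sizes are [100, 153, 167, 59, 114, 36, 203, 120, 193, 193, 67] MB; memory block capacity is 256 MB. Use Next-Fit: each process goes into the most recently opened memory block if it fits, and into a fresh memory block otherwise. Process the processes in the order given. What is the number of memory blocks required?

memory block 1: place 100 MB, 156 MB left
memory block 1: place 153 MB, 3 MB left
memory block 2: place 167 MB, 89 MB left
memory block 2: place 59 MB, 30 MB left
memory block 3: place 114 MB, 142 MB left
memory block 3: place 36 MB, 106 MB left
memory block 4: place 203 MB, 53 MB left
memory block 5: place 120 MB, 136 MB left
memory block 6: place 193 MB, 63 MB left
memory block 7: place 193 MB, 63 MB left
memory block 8: place 67 MB, 189 MB left

8 memory blocks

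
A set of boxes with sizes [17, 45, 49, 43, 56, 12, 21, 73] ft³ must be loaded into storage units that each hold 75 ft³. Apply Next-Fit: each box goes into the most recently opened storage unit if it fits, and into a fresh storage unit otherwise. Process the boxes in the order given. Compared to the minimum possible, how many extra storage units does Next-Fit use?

Next-Fit: [17,45] [49] [43] [56,12] [21] [73] → 6 storage units.
Total size 316 ft³; any packing needs at least ⌈316/75⌉ = 5 storage units.
An optimal packing achieves that bound: [73] [56,17] [49,21] [45,12] [43] → 5 storage units.
Excess: 6 − 5 = 1.

1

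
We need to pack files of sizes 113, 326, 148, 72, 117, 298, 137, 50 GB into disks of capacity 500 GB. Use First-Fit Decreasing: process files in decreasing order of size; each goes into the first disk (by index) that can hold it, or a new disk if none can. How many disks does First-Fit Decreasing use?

3 disks

Sorted descending: 326, 298, 148, 137, 117, 113, 72, 50.
disk 1: place 326 GB, 174 GB left
disk 2: place 298 GB, 202 GB left
disk 1: place 148 GB, 26 GB left
disk 2: place 137 GB, 65 GB left
disk 3: place 117 GB, 383 GB left
disk 3: place 113 GB, 270 GB left
disk 3: place 72 GB, 198 GB left
disk 2: place 50 GB, 15 GB left
Final disks: [326,148] [298,137,50] [117,113,72].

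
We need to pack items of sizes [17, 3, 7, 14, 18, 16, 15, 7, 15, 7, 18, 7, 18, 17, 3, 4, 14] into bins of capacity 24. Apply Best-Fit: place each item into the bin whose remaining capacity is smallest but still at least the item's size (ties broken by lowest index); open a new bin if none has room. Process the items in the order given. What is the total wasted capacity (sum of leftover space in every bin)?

17 → bin 1 (remaining 7)
3 → bin 1 (remaining 4)
7 → bin 2 (remaining 17)
14 → bin 2 (remaining 3)
18 → bin 3 (remaining 6)
16 → bin 4 (remaining 8)
15 → bin 5 (remaining 9)
7 → bin 4 (remaining 1)
15 → bin 6 (remaining 9)
7 → bin 5 (remaining 2)
18 → bin 7 (remaining 6)
7 → bin 6 (remaining 2)
18 → bin 8 (remaining 6)
17 → bin 9 (remaining 7)
3 → bin 2 (remaining 0)
4 → bin 1 (remaining 0)
14 → bin 10 (remaining 10)
10 bins × 24 = 240; used 200; unused 40.

40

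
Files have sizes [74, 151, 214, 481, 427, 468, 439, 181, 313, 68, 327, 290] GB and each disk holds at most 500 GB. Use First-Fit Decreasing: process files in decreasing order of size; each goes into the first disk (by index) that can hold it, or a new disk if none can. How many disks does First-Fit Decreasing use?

Sorted descending: 481, 468, 439, 427, 327, 313, 290, 214, 181, 151, 74, 68.
Put 481 GB in disk 1; 19 GB remain.
Put 468 GB in disk 2; 32 GB remain.
Put 439 GB in disk 3; 61 GB remain.
Put 427 GB in disk 4; 73 GB remain.
Put 327 GB in disk 5; 173 GB remain.
Put 313 GB in disk 6; 187 GB remain.
Put 290 GB in disk 7; 210 GB remain.
Put 214 GB in disk 8; 286 GB remain.
Put 181 GB in disk 6; 6 GB remain.
Put 151 GB in disk 5; 22 GB remain.
Put 74 GB in disk 7; 136 GB remain.
Put 68 GB in disk 4; 5 GB remain.
Final disks: [481] [468] [439] [427,68] [327,151] [313,181] [290,74] [214].

8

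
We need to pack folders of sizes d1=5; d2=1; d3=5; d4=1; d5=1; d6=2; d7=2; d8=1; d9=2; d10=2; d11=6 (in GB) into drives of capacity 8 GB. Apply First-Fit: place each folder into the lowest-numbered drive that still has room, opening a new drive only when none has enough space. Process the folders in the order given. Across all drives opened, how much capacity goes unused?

4

drive 1: place d1 (5 GB), 3 GB left
drive 1: place d2 (1 GB), 2 GB left
drive 2: place d3 (5 GB), 3 GB left
drive 1: place d4 (1 GB), 1 GB left
drive 1: place d5 (1 GB), 0 GB left
drive 2: place d6 (2 GB), 1 GB left
drive 3: place d7 (2 GB), 6 GB left
drive 2: place d8 (1 GB), 0 GB left
drive 3: place d9 (2 GB), 4 GB left
drive 3: place d10 (2 GB), 2 GB left
drive 4: place d11 (6 GB), 2 GB left
4 drives × 8 GB = 32 GB; used 28 GB; unused 4 GB.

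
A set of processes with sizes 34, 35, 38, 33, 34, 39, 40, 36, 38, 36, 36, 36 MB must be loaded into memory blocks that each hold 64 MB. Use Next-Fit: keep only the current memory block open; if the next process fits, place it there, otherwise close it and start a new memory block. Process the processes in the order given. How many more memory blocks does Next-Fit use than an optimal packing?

Next-Fit: [34] [35] [38] [33] [34] [39] [40] [36] [38] [36] [36] [36] → 12 memory blocks.
12 processes exceed 32 MB (half the capacity), and no two of those can share a memory block, so at least 12 memory blocks are needed.
So 12 is already optimal.

0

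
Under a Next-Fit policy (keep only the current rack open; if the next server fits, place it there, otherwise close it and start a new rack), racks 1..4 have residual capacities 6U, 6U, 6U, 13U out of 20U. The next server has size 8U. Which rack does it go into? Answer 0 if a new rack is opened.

4

Next-Fit only looks at rack 4, which has 13U free.
8U fits there.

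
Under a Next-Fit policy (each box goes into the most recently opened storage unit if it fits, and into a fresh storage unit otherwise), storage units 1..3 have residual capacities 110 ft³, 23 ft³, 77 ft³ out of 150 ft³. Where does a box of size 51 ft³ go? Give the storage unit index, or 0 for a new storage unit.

Next-Fit only looks at storage unit 3, which has 77 ft³ free.
51 ft³ fits there.

3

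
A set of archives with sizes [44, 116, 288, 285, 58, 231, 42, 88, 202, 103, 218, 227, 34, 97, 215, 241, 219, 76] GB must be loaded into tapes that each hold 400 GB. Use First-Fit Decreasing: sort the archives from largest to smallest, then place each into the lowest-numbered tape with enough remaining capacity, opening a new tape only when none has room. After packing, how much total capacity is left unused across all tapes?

816

Sorted descending: 288, 285, 241, 231, 227, 219, 218, 215, 202, 116, 103, 97, 88, 76, 58, 44, 42, 34.
288 GB → tape 1 (remaining 112 GB)
285 GB → tape 2 (remaining 115 GB)
241 GB → tape 3 (remaining 159 GB)
231 GB → tape 4 (remaining 169 GB)
227 GB → tape 5 (remaining 173 GB)
219 GB → tape 6 (remaining 181 GB)
218 GB → tape 7 (remaining 182 GB)
215 GB → tape 8 (remaining 185 GB)
202 GB → tape 9 (remaining 198 GB)
116 GB → tape 3 (remaining 43 GB)
103 GB → tape 1 (remaining 9 GB)
97 GB → tape 2 (remaining 18 GB)
88 GB → tape 4 (remaining 81 GB)
76 GB → tape 4 (remaining 5 GB)
58 GB → tape 5 (remaining 115 GB)
44 GB → tape 5 (remaining 71 GB)
42 GB → tape 3 (remaining 1 GB)
34 GB → tape 5 (remaining 37 GB)
9 tapes × 400 GB = 3600 GB; used 2784 GB; unused 816 GB.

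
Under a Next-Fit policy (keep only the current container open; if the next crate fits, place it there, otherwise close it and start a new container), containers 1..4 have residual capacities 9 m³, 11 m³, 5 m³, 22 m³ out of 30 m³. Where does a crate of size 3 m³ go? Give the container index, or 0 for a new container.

Next-Fit only looks at container 4, which has 22 m³ free.
3 m³ fits there.

4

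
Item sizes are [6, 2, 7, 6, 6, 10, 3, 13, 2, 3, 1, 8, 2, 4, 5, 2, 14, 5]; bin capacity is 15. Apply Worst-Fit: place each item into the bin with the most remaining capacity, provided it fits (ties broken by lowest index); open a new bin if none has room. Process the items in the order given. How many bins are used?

bin 1: place 6, 9 left
bin 1: place 2, 7 left
bin 1: place 7, 0 left
bin 2: place 6, 9 left
bin 2: place 6, 3 left
bin 3: place 10, 5 left
bin 3: place 3, 2 left
bin 4: place 13, 2 left
bin 2: place 2, 1 left
bin 5: place 3, 12 left
bin 5: place 1, 11 left
bin 5: place 8, 3 left
bin 5: place 2, 1 left
bin 6: place 4, 11 left
bin 6: place 5, 6 left
bin 6: place 2, 4 left
bin 7: place 14, 1 left
bin 8: place 5, 10 left
Final bins: [6,2,7] [6,6,2] [10,3] [13] [3,1,8,2] [4,5,2] [14] [5].

8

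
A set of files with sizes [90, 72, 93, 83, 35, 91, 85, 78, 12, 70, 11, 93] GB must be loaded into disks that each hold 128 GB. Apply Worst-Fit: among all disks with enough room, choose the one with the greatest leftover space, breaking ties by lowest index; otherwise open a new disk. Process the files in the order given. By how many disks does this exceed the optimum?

0

Worst-Fit: [90] [72,35] [93] [83] [91] [85] [78,12] [70,11] [93] → 9 disks.
9 files exceed 64 GB (half the capacity), and no two of those can share a disk, so at least 9 disks are needed.
So 9 is already optimal.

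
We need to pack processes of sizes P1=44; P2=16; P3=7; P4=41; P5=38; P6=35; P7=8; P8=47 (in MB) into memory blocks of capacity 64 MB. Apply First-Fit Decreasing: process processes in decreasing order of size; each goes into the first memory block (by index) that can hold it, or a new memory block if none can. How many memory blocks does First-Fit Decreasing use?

Sorted descending: 47, 44, 41, 38, 35, 16, 8, 7.
47 MB → memory block 1 (remaining 17 MB)
44 MB → memory block 2 (remaining 20 MB)
41 MB → memory block 3 (remaining 23 MB)
38 MB → memory block 4 (remaining 26 MB)
35 MB → memory block 5 (remaining 29 MB)
16 MB → memory block 1 (remaining 1 MB)
8 MB → memory block 2 (remaining 12 MB)
7 MB → memory block 2 (remaining 5 MB)
Final memory blocks: [47,16] [44,8,7] [41] [38] [35].

5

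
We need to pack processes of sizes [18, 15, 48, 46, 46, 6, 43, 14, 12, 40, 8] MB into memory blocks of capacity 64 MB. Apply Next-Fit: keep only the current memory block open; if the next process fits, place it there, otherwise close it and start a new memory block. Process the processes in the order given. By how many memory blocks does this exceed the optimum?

1

Next-Fit: [18,15] [48] [46] [46,6] [43,14] [12,40,8] → 6 memory blocks.
Total size 296 MB; any packing needs at least ⌈296/64⌉ = 5 memory blocks.
An optimal packing achieves that bound: [48,15] [46,18] [46,14] [43,12,8] [40,6] → 5 memory blocks.
Excess: 6 − 5 = 1.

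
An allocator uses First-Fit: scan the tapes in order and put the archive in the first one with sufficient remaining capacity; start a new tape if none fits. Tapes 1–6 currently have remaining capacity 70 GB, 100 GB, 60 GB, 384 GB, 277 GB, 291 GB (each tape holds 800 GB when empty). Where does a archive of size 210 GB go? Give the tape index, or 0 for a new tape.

4

Tapes with room: tape 4 (384 GB), tape 5 (277 GB), tape 6 (291 GB).
The first with room is tape 4.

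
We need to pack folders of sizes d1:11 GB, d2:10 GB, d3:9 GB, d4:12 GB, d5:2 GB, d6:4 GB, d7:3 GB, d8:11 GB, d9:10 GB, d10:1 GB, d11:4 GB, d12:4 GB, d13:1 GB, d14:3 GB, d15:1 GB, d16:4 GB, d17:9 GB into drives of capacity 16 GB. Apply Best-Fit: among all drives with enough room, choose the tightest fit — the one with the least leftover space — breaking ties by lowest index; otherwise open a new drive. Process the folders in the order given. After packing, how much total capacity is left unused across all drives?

d1 (11 GB) → drive 1 (remaining 5 GB)
d2 (10 GB) → drive 2 (remaining 6 GB)
d3 (9 GB) → drive 3 (remaining 7 GB)
d4 (12 GB) → drive 4 (remaining 4 GB)
d5 (2 GB) → drive 4 (remaining 2 GB)
d6 (4 GB) → drive 1 (remaining 1 GB)
d7 (3 GB) → drive 2 (remaining 3 GB)
d8 (11 GB) → drive 5 (remaining 5 GB)
d9 (10 GB) → drive 6 (remaining 6 GB)
d10 (1 GB) → drive 1 (remaining 0 GB)
d11 (4 GB) → drive 5 (remaining 1 GB)
d12 (4 GB) → drive 6 (remaining 2 GB)
d13 (1 GB) → drive 5 (remaining 0 GB)
d14 (3 GB) → drive 2 (remaining 0 GB)
d15 (1 GB) → drive 4 (remaining 1 GB)
d16 (4 GB) → drive 3 (remaining 3 GB)
d17 (9 GB) → drive 7 (remaining 7 GB)
7 drives × 16 GB = 112 GB; used 99 GB; unused 13 GB.

13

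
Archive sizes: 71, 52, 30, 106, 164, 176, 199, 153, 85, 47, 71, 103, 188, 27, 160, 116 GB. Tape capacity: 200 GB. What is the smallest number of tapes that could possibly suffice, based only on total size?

9

Total size = 71 + 52 + 30 + 106 + 164 + 176 + 199 + 153 + 85 + 47 + 71 + 103 + 188 + 27 + 160 + 116 = 1748 GB.
⌈1748 / 200⌉ = 9.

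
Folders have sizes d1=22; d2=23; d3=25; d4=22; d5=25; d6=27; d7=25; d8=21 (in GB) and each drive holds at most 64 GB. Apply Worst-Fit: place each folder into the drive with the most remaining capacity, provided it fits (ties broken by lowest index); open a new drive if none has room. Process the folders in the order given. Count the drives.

Put d1 (22 GB) in drive 1; 42 GB remain.
Put d2 (23 GB) in drive 1; 19 GB remain.
Put d3 (25 GB) in drive 2; 39 GB remain.
Put d4 (22 GB) in drive 2; 17 GB remain.
Put d5 (25 GB) in drive 3; 39 GB remain.
Put d6 (27 GB) in drive 3; 12 GB remain.
Put d7 (25 GB) in drive 4; 39 GB remain.
Put d8 (21 GB) in drive 4; 18 GB remain.
Final drives: [22,23] [25,22] [25,27] [25,21].

4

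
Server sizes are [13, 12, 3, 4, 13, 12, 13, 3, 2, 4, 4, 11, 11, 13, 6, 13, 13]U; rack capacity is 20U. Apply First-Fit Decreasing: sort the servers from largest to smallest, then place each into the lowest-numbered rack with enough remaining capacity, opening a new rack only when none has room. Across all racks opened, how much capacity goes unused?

Sorted descending: 13, 13, 13, 13, 13, 13, 12, 12, 11, 11, 6, 4, 4, 4, 3, 3, 2.
rack 1: place 13U, 7U left
rack 2: place 13U, 7U left
rack 3: place 13U, 7U left
rack 4: place 13U, 7U left
rack 5: place 13U, 7U left
rack 6: place 13U, 7U left
rack 7: place 12U, 8U left
rack 8: place 12U, 8U left
rack 9: place 11U, 9U left
rack 10: place 11U, 9U left
rack 1: place 6U, 1U left
rack 2: place 4U, 3U left
rack 3: place 4U, 3U left
rack 4: place 4U, 3U left
rack 2: place 3U, 0U left
rack 3: place 3U, 0U left
rack 4: place 2U, 1U left
10 racks × 20U = 200U; used 150U; unused 50U.

50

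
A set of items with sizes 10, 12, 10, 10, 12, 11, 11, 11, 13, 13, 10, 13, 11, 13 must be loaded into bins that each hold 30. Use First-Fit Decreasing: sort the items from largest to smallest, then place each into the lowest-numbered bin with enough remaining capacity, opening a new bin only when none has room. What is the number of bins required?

7 bins

Sorted descending: 13, 13, 13, 13, 12, 12, 11, 11, 11, 11, 10, 10, 10, 10.
13 → bin 1 (remaining 17)
13 → bin 1 (remaining 4)
13 → bin 2 (remaining 17)
13 → bin 2 (remaining 4)
12 → bin 3 (remaining 18)
12 → bin 3 (remaining 6)
11 → bin 4 (remaining 19)
11 → bin 4 (remaining 8)
11 → bin 5 (remaining 19)
11 → bin 5 (remaining 8)
10 → bin 6 (remaining 20)
10 → bin 6 (remaining 10)
10 → bin 6 (remaining 0)
10 → bin 7 (remaining 20)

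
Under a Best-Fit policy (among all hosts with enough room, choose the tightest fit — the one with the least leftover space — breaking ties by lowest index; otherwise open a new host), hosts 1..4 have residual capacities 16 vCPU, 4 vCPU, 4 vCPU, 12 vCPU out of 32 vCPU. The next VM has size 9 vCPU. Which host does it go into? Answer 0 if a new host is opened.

Hosts with room: host 1 (16 vCPU), host 4 (12 vCPU).
Tightest fit is host 4 with 12 vCPU free.

4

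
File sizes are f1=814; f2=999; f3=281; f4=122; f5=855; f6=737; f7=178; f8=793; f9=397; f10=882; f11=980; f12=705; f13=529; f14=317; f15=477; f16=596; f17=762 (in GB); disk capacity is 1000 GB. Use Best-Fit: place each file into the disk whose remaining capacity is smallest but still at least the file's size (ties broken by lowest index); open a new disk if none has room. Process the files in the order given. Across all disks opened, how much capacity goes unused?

f1 (814 GB) → disk 1 (remaining 186 GB)
f2 (999 GB) → disk 2 (remaining 1 GB)
f3 (281 GB) → disk 3 (remaining 719 GB)
f4 (122 GB) → disk 1 (remaining 64 GB)
f5 (855 GB) → disk 4 (remaining 145 GB)
f6 (737 GB) → disk 5 (remaining 263 GB)
f7 (178 GB) → disk 5 (remaining 85 GB)
f8 (793 GB) → disk 6 (remaining 207 GB)
f9 (397 GB) → disk 3 (remaining 322 GB)
f10 (882 GB) → disk 7 (remaining 118 GB)
f11 (980 GB) → disk 8 (remaining 20 GB)
f12 (705 GB) → disk 9 (remaining 295 GB)
f13 (529 GB) → disk 10 (remaining 471 GB)
f14 (317 GB) → disk 3 (remaining 5 GB)
f15 (477 GB) → disk 11 (remaining 523 GB)
f16 (596 GB) → disk 12 (remaining 404 GB)
f17 (762 GB) → disk 13 (remaining 238 GB)
13 disks × 1000 GB = 13000 GB; used 10424 GB; unused 2576 GB.

2576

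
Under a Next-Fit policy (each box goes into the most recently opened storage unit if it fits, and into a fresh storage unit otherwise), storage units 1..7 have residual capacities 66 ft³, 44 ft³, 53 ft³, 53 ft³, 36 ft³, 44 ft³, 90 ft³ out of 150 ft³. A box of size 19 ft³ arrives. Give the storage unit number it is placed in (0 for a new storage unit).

Next-Fit only looks at storage unit 7, which has 90 ft³ free.
19 ft³ fits there.

7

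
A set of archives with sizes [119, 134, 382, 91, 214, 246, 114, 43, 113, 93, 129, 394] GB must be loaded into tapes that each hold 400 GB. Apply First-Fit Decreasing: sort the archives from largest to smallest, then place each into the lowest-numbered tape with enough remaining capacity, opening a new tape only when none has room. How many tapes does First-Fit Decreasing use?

6

Sorted descending: 394, 382, 246, 214, 134, 129, 119, 114, 113, 93, 91, 43.
394 GB → tape 1 (remaining 6 GB)
382 GB → tape 2 (remaining 18 GB)
246 GB → tape 3 (remaining 154 GB)
214 GB → tape 4 (remaining 186 GB)
134 GB → tape 3 (remaining 20 GB)
129 GB → tape 4 (remaining 57 GB)
119 GB → tape 5 (remaining 281 GB)
114 GB → tape 5 (remaining 167 GB)
113 GB → tape 5 (remaining 54 GB)
93 GB → tape 6 (remaining 307 GB)
91 GB → tape 6 (remaining 216 GB)
43 GB → tape 4 (remaining 14 GB)
Final tapes: [394] [382] [246,134] [214,129,43] [119,114,113] [93,91].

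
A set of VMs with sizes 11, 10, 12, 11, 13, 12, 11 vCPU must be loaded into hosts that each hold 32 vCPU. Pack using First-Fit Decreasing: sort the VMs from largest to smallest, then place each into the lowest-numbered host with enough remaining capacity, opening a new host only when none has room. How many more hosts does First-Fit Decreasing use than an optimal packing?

0

First-Fit Decreasing: [13,12] [12,11] [11,11,10] → 3 hosts.
Total size 80 vCPU; any packing needs at least ⌈80/32⌉ = 3 hosts.
So 3 is already optimal.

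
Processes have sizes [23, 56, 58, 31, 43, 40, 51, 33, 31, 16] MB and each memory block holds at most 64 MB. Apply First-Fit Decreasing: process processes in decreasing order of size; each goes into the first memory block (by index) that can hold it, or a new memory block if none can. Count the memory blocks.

7 memory blocks

Sorted descending: 58, 56, 51, 43, 40, 33, 31, 31, 23, 16.
memory block 1: place 58 MB, 6 MB left
memory block 2: place 56 MB, 8 MB left
memory block 3: place 51 MB, 13 MB left
memory block 4: place 43 MB, 21 MB left
memory block 5: place 40 MB, 24 MB left
memory block 6: place 33 MB, 31 MB left
memory block 6: place 31 MB, 0 MB left
memory block 7: place 31 MB, 33 MB left
memory block 5: place 23 MB, 1 MB left
memory block 4: place 16 MB, 5 MB left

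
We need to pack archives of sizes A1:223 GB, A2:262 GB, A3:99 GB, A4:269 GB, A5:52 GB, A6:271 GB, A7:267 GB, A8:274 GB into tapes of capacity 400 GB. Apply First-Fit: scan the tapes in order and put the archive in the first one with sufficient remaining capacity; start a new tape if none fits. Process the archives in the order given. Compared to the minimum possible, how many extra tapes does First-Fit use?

0

First-Fit: [223,99,52] [262] [269] [271] [267] [274] → 6 tapes.
6 archives exceed 200 GB (half the capacity), and no two of those can share a tape, so at least 6 tapes are needed.
So 6 is already optimal.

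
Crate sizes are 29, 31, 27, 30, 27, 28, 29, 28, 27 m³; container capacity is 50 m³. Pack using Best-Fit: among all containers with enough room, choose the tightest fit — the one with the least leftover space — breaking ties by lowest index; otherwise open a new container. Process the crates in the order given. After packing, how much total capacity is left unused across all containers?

container 1: place 29 m³, 21 m³ left
container 2: place 31 m³, 19 m³ left
container 3: place 27 m³, 23 m³ left
container 4: place 30 m³, 20 m³ left
container 5: place 27 m³, 23 m³ left
container 6: place 28 m³, 22 m³ left
container 7: place 29 m³, 21 m³ left
container 8: place 28 m³, 22 m³ left
container 9: place 27 m³, 23 m³ left
9 containers × 50 m³ = 450 m³; used 256 m³; unused 194 m³.

194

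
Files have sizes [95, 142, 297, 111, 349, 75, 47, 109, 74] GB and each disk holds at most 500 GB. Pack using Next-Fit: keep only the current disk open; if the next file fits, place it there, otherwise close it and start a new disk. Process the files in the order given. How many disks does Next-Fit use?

disk 1: place 95 GB, 405 GB left
disk 1: place 142 GB, 263 GB left
disk 2: place 297 GB, 203 GB left
disk 2: place 111 GB, 92 GB left
disk 3: place 349 GB, 151 GB left
disk 3: place 75 GB, 76 GB left
disk 3: place 47 GB, 29 GB left
disk 4: place 109 GB, 391 GB left
disk 4: place 74 GB, 317 GB left

4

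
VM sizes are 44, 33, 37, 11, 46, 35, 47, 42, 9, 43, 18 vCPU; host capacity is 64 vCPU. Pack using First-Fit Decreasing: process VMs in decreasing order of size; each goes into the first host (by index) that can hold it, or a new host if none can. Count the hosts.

8

Sorted descending: 47, 46, 44, 43, 42, 37, 35, 33, 18, 11, 9.
Put 47 vCPU in host 1; 17 vCPU remain.
Put 46 vCPU in host 2; 18 vCPU remain.
Put 44 vCPU in host 3; 20 vCPU remain.
Put 43 vCPU in host 4; 21 vCPU remain.
Put 42 vCPU in host 5; 22 vCPU remain.
Put 37 vCPU in host 6; 27 vCPU remain.
Put 35 vCPU in host 7; 29 vCPU remain.
Put 33 vCPU in host 8; 31 vCPU remain.
Put 18 vCPU in host 2; 0 vCPU remain.
Put 11 vCPU in host 1; 6 vCPU remain.
Put 9 vCPU in host 3; 11 vCPU remain.
Final hosts: [47,11] [46,18] [44,9] [43] [42] [37] [35] [33].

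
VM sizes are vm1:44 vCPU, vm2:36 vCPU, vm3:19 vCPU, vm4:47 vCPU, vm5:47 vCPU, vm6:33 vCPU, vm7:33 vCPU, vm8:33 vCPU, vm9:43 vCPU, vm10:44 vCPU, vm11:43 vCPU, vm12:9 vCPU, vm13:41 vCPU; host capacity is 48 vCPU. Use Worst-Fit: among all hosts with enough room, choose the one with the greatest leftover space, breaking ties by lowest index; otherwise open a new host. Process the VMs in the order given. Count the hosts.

12

Put vm1 (44 vCPU) in host 1; 4 vCPU remain.
Put vm2 (36 vCPU) in host 2; 12 vCPU remain.
Put vm3 (19 vCPU) in host 3; 29 vCPU remain.
Put vm4 (47 vCPU) in host 4; 1 vCPU remain.
Put vm5 (47 vCPU) in host 5; 1 vCPU remain.
Put vm6 (33 vCPU) in host 6; 15 vCPU remain.
Put vm7 (33 vCPU) in host 7; 15 vCPU remain.
Put vm8 (33 vCPU) in host 8; 15 vCPU remain.
Put vm9 (43 vCPU) in host 9; 5 vCPU remain.
Put vm10 (44 vCPU) in host 10; 4 vCPU remain.
Put vm11 (43 vCPU) in host 11; 5 vCPU remain.
Put vm12 (9 vCPU) in host 3; 20 vCPU remain.
Put vm13 (41 vCPU) in host 12; 7 vCPU remain.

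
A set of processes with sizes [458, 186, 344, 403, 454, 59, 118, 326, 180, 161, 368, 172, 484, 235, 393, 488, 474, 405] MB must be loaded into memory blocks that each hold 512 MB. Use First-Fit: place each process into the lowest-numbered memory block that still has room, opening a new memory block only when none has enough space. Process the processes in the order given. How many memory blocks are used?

Put 458 MB in memory block 1; 54 MB remain.
Put 186 MB in memory block 2; 326 MB remain.
Put 344 MB in memory block 3; 168 MB remain.
Put 403 MB in memory block 4; 109 MB remain.
Put 454 MB in memory block 5; 58 MB remain.
Put 59 MB in memory block 2; 267 MB remain.
Put 118 MB in memory block 2; 149 MB remain.
Put 326 MB in memory block 6; 186 MB remain.
Put 180 MB in memory block 6; 6 MB remain.
Put 161 MB in memory block 3; 7 MB remain.
Put 368 MB in memory block 7; 144 MB remain.
Put 172 MB in memory block 8; 340 MB remain.
Put 484 MB in memory block 9; 28 MB remain.
Put 235 MB in memory block 8; 105 MB remain.
Put 393 MB in memory block 10; 119 MB remain.
Put 488 MB in memory block 11; 24 MB remain.
Put 474 MB in memory block 12; 38 MB remain.
Put 405 MB in memory block 13; 107 MB remain.

13 memory blocks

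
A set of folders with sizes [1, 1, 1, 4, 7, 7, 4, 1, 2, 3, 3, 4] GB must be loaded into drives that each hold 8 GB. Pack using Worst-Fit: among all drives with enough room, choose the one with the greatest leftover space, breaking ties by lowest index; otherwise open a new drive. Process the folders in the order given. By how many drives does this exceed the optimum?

1

Worst-Fit: [1,1,1,4] [7] [7] [4,1,2] [3,3] [4] → 6 drives.
Total size 38 GB; any packing needs at least ⌈38/8⌉ = 5 drives.
An optimal packing achieves that bound: [7,1] [7,1] [4,4] [4,3,1] [3,2,1] → 5 drives.
Excess: 6 − 5 = 1.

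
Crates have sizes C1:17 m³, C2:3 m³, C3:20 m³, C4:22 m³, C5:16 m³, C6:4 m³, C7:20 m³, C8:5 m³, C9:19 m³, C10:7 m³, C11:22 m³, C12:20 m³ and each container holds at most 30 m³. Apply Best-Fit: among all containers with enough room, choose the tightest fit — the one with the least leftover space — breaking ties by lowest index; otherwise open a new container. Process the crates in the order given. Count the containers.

8 containers

Put C1 (17 m³) in container 1; 13 m³ remain.
Put C2 (3 m³) in container 1; 10 m³ remain.
Put C3 (20 m³) in container 2; 10 m³ remain.
Put C4 (22 m³) in container 3; 8 m³ remain.
Put C5 (16 m³) in container 4; 14 m³ remain.
Put C6 (4 m³) in container 3; 4 m³ remain.
Put C7 (20 m³) in container 5; 10 m³ remain.
Put C8 (5 m³) in container 1; 5 m³ remain.
Put C9 (19 m³) in container 6; 11 m³ remain.
Put C10 (7 m³) in container 2; 3 m³ remain.
Put C11 (22 m³) in container 7; 8 m³ remain.
Put C12 (20 m³) in container 8; 10 m³ remain.
Final containers: [17,3,5] [20,7] [22,4] [16] [20] [19] [22] [20].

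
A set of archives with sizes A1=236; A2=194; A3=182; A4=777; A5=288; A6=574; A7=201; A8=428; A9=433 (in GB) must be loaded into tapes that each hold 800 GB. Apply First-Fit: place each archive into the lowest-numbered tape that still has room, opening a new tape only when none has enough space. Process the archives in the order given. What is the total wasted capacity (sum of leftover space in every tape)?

Put A1 (236 GB) in tape 1; 564 GB remain.
Put A2 (194 GB) in tape 1; 370 GB remain.
Put A3 (182 GB) in tape 1; 188 GB remain.
Put A4 (777 GB) in tape 2; 23 GB remain.
Put A5 (288 GB) in tape 3; 512 GB remain.
Put A6 (574 GB) in tape 4; 226 GB remain.
Put A7 (201 GB) in tape 3; 311 GB remain.
Put A8 (428 GB) in tape 5; 372 GB remain.
Put A9 (433 GB) in tape 6; 367 GB remain.
6 tapes × 800 GB = 4800 GB; used 3313 GB; unused 1487 GB.

1487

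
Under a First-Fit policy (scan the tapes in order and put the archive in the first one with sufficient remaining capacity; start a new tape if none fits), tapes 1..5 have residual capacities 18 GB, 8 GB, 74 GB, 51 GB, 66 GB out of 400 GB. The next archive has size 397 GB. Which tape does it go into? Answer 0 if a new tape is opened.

0

No tape has ≥ 397 GB free, so a new tape is opened.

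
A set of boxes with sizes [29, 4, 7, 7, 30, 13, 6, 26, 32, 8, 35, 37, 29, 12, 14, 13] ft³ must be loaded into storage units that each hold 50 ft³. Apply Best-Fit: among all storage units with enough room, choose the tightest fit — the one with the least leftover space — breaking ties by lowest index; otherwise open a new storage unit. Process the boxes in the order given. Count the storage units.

29 ft³ → storage unit 1 (remaining 21 ft³)
4 ft³ → storage unit 1 (remaining 17 ft³)
7 ft³ → storage unit 1 (remaining 10 ft³)
7 ft³ → storage unit 1 (remaining 3 ft³)
30 ft³ → storage unit 2 (remaining 20 ft³)
13 ft³ → storage unit 2 (remaining 7 ft³)
6 ft³ → storage unit 2 (remaining 1 ft³)
26 ft³ → storage unit 3 (remaining 24 ft³)
32 ft³ → storage unit 4 (remaining 18 ft³)
8 ft³ → storage unit 4 (remaining 10 ft³)
35 ft³ → storage unit 5 (remaining 15 ft³)
37 ft³ → storage unit 6 (remaining 13 ft³)
29 ft³ → storage unit 7 (remaining 21 ft³)
12 ft³ → storage unit 6 (remaining 1 ft³)
14 ft³ → storage unit 5 (remaining 1 ft³)
13 ft³ → storage unit 7 (remaining 8 ft³)

7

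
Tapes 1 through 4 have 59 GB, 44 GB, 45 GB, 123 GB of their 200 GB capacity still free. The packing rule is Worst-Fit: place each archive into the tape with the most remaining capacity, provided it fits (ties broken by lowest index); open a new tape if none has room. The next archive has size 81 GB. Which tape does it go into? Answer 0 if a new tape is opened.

Tapes with room: tape 4 (123 GB).
Most room is tape 4 with 123 GB free.

4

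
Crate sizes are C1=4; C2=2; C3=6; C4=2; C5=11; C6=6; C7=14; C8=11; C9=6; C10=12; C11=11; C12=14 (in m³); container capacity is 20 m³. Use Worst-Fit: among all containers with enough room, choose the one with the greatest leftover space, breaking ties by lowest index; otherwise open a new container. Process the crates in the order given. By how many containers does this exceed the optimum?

1

Worst-Fit: [4,2,6,2] [11,6] [14] [11,6] [12] [11] [14] → 7 containers.
6 crates exceed 10 m³ (half the capacity), and no two of those can share a container, so at least 6 containers are needed.
An optimal packing achieves that bound: [14,6] [14,6] [12,6,2] [11,4,2] [11] [11] → 6 containers.
Excess: 7 − 6 = 1.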